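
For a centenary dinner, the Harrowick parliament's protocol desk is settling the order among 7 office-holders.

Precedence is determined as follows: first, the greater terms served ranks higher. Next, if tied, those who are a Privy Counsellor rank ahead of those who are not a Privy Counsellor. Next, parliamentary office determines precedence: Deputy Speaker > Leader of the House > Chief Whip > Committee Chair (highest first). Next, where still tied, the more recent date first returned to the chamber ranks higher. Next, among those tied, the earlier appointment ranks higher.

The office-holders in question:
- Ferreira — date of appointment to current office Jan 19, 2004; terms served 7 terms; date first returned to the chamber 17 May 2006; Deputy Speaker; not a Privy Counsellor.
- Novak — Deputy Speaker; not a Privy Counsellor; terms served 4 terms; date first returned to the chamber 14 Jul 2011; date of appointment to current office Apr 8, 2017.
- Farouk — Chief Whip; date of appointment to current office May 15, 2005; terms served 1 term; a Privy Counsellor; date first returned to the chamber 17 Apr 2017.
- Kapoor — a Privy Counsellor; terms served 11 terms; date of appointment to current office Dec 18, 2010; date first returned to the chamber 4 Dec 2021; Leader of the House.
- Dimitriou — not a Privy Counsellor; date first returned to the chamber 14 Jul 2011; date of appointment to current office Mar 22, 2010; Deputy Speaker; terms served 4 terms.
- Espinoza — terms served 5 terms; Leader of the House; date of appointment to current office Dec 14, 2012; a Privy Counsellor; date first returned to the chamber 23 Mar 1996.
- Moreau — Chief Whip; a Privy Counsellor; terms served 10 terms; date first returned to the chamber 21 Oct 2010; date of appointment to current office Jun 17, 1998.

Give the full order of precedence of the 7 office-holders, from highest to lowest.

Kapoor, Moreau, Ferreira, Espinoza, Dimitriou, Novak, Farouk

By terms served (higher first): Kapoor (11 terms); then Moreau (10 terms); then Ferreira (7 terms); then Espinoza (5 terms); then Dimitriou and Novak (both 4 terms); then Farouk (1 term).
Dimitriou and Novak are each not a Privy Counsellor, so the next rule applies.
Dimitriou and Novak are each Deputy Speaker, so the next rule applies.
Dimitriou and Novak both have date first returned to the chamber 14 Jul 2011, so the next rule applies.
Among Dimitriou and Novak, by date of appointment to current office (earlier first): Dimitriou (Mar 22, 2010) before Novak (Apr 8, 2017).
Full order: Kapoor, Moreau, Ferreira, Espinoza, Dimitriou, Novak, Farouk.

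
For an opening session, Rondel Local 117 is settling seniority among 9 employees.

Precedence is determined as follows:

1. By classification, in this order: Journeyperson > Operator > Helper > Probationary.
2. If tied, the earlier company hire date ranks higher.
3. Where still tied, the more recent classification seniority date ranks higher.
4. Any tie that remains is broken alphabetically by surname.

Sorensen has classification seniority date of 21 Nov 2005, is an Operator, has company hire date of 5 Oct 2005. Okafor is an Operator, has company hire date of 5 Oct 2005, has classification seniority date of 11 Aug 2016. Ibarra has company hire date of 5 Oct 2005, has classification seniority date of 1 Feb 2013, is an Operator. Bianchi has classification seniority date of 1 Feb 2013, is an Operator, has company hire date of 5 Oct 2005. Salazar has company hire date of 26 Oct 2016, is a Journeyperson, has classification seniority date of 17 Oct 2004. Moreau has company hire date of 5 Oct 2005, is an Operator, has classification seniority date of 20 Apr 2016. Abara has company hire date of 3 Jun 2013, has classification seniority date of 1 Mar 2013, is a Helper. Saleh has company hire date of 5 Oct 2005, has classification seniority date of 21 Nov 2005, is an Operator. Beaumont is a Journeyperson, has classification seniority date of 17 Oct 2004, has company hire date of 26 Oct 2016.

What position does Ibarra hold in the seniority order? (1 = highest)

6

By classification: Beaumont and Salazar (Journeyperson); then Okafor, Moreau, Bianchi, Ibarra, Saleh and Sorensen (Operator); then Abara (Helper).
Beaumont and Salazar both have company hire date 26 Oct 2016, so the next rule applies.
Beaumont and Salazar both have classification seniority date 17 Oct 2004, so the next rule applies.
Among Beaumont and Salazar, alphabetically by surname: Beaumont before Salazar.
Okafor, Moreau, Bianchi, Ibarra, Saleh and Sorensen all have company hire date 5 Oct 2005, so the next rule applies.
Among Okafor, Moreau, Bianchi, Ibarra, Saleh and Sorensen, by classification seniority date (later first): Okafor (11 Aug 2016) before Moreau (20 Apr 2016) before Bianchi and Ibarra (1 Feb 2013) before Saleh and Sorensen (21 Nov 2005).
Among Bianchi and Ibarra, alphabetically by surname: Bianchi before Ibarra.
Among Saleh and Sorensen, alphabetically by surname: Saleh before Sorensen.
Order: Beaumont, Salazar, Okafor, Moreau, Bianchi, Ibarra, Saleh, Sorensen, Abara. So position 6.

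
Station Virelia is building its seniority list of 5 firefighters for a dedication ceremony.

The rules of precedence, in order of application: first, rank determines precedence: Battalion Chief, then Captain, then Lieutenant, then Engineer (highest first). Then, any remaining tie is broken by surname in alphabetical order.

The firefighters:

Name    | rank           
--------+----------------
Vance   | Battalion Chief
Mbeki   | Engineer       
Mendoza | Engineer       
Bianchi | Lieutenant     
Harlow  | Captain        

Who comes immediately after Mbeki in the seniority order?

Mendoza

By rank: Vance (Battalion Chief); then Harlow (Captain); then Bianchi (Lieutenant); then Mbeki and Mendoza (Engineer).
Among Mbeki and Mendoza, alphabetically by surname: Mbeki before Mendoza.
Order: Vance, Harlow, Bianchi, Mbeki, Mendoza.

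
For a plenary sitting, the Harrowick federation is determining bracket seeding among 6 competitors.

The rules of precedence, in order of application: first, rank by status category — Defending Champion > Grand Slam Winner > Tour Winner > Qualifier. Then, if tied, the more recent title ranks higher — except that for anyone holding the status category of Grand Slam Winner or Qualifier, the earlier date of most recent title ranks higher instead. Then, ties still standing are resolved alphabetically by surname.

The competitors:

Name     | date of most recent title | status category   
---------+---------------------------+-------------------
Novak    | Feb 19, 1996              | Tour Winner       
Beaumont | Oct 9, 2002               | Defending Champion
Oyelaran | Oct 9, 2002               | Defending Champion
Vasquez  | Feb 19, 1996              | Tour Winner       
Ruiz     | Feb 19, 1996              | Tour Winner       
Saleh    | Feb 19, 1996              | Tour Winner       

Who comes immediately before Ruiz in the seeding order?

By status category: Beaumont and Oyelaran (Defending Champion); then Novak, Ruiz, Saleh and Vasquez (Tour Winner).
Beaumont and Oyelaran both have date of most recent title Oct 9, 2002, so the next rule applies.
Among Beaumont and Oyelaran, alphabetically by surname: Beaumont before Oyelaran.
Novak, Ruiz, Saleh and Vasquez all have date of most recent title Feb 19, 1996, so the next rule applies.
Among Novak, Ruiz, Saleh and Vasquez, alphabetically by surname: Novak before Ruiz before Saleh before Vasquez.
Order: Beaumont, Oyelaran, Novak, Ruiz, Saleh, Vasquez.

Novak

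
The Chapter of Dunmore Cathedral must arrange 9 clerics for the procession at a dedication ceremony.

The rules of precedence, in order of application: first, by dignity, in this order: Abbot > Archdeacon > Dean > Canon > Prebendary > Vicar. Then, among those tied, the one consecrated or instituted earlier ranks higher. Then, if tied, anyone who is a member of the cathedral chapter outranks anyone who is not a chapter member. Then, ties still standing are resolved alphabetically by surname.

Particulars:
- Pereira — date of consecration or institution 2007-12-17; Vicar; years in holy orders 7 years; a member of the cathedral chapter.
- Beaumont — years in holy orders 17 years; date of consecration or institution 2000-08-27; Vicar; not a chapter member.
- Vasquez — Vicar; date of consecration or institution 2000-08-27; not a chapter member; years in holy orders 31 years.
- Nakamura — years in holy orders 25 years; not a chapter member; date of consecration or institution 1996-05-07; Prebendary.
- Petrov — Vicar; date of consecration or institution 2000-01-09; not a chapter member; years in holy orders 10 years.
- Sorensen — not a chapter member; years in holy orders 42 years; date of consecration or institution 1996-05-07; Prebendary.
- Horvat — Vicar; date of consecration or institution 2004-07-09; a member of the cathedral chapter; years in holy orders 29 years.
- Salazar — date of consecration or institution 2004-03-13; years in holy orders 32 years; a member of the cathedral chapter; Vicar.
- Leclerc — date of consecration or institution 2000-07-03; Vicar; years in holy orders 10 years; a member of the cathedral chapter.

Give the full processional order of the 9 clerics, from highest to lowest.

By dignity: Nakamura and Sorensen (Prebendary); then Petrov, Leclerc, Beaumont, Vasquez, Salazar, Horvat and Pereira (Vicar).
Nakamura and Sorensen both have date of consecration or institution 1996-05-07, so the next rule applies.
Nakamura and Sorensen are each not a chapter member, so the next rule applies.
Among Nakamura and Sorensen, alphabetically by surname: Nakamura before Sorensen.
Among Petrov, Leclerc, Beaumont, Vasquez, Salazar, Horvat and Pereira, by date of consecration or institution (earlier first): Petrov (2000-01-09) before Leclerc (2000-07-03) before Beaumont and Vasquez (2000-08-27) before Salazar (2004-03-13) before Horvat (2004-07-09) before Pereira (2007-12-17).
Beaumont and Vasquez are each not a chapter member, so the next rule applies.
Among Beaumont and Vasquez, alphabetically by surname: Beaumont before Vasquez.
Full order: Nakamura, Sorensen, Petrov, Leclerc, Beaumont, Vasquez, Salazar, Horvat, Pereira.

Nakamura, Sorensen, Petrov, Leclerc, Beaumont, Vasquez, Salazar, Horvat, Pereira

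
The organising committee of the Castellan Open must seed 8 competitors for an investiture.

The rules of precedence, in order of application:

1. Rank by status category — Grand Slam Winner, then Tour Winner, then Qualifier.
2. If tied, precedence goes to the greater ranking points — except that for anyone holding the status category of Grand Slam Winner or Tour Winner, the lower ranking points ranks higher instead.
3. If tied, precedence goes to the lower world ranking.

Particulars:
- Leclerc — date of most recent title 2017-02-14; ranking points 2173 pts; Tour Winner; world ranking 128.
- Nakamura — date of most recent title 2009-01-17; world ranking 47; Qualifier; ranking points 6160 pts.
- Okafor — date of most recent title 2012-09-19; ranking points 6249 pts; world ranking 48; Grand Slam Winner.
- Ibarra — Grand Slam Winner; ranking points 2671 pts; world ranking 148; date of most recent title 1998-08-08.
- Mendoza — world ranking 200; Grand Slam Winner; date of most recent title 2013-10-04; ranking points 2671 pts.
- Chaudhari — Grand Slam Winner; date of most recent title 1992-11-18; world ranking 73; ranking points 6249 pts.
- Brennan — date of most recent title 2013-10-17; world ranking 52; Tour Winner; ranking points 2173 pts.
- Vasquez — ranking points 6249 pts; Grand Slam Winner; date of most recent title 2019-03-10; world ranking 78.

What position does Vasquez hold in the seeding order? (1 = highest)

By status category: Ibarra, Mendoza, Okafor, Chaudhari and Vasquez (Grand Slam Winner); then Brennan and Leclerc (Tour Winner); then Nakamura (Qualifier).
Among Ibarra, Mendoza, Okafor, Chaudhari and Vasquez, by ranking points (lower first) (reversed rule for this group): Ibarra and Mendoza (2671 pts) before Okafor, Chaudhari and Vasquez (6249 pts).
Among Ibarra and Mendoza, by world ranking (lower first): Ibarra (148) before Mendoza (200).
Among Okafor, Chaudhari and Vasquez, by world ranking (lower first): Okafor (48) before Chaudhari (73) before Vasquez (78).
Brennan and Leclerc both have ranking points 2173 pts, so the next rule applies.
Among Brennan and Leclerc, by world ranking (lower first): Brennan (52) before Leclerc (128).
Order: Ibarra, Mendoza, Okafor, Chaudhari, Vasquez, Brennan, Leclerc, Nakamura. So position 5.

5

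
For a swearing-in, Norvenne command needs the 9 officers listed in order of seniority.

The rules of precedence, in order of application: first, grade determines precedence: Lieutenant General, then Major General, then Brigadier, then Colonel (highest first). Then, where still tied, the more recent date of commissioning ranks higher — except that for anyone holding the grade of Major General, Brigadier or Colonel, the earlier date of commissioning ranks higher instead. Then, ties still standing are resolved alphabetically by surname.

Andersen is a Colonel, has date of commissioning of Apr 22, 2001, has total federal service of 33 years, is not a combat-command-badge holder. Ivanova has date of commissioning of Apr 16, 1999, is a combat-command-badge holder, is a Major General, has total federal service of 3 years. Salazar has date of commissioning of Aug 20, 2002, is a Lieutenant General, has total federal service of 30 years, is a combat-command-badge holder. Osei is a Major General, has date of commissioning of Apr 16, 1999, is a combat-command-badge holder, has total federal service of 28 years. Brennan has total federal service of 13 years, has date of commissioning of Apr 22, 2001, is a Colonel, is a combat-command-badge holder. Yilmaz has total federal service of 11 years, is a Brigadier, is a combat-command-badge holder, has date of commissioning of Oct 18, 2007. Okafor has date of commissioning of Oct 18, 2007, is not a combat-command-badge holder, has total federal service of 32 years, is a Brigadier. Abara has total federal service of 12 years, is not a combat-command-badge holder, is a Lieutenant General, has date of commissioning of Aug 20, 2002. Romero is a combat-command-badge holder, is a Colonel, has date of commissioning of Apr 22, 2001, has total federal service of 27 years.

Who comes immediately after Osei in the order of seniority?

By grade: Abara and Salazar (Lieutenant General); then Ivanova and Osei (Major General); then Okafor and Yilmaz (Brigadier); then Andersen, Brennan and Romero (Colonel).
Abara and Salazar both have date of commissioning Aug 20, 2002, so the next rule applies.
Among Abara and Salazar, alphabetically by surname: Abara before Salazar.
Ivanova and Osei both have date of commissioning Apr 16, 1999, so the next rule applies.
Among Ivanova and Osei, alphabetically by surname: Ivanova before Osei.
Okafor and Yilmaz both have date of commissioning Oct 18, 2007, so the next rule applies.
Among Okafor and Yilmaz, alphabetically by surname: Okafor before Yilmaz.
Andersen, Brennan and Romero all have date of commissioning Apr 22, 2001, so the next rule applies.
Among Andersen, Brennan and Romero, alphabetically by surname: Andersen before Brennan before Romero.
Order: Abara, Salazar, Ivanova, Osei, Okafor, Yilmaz, Andersen, Brennan, Romero.

Okafor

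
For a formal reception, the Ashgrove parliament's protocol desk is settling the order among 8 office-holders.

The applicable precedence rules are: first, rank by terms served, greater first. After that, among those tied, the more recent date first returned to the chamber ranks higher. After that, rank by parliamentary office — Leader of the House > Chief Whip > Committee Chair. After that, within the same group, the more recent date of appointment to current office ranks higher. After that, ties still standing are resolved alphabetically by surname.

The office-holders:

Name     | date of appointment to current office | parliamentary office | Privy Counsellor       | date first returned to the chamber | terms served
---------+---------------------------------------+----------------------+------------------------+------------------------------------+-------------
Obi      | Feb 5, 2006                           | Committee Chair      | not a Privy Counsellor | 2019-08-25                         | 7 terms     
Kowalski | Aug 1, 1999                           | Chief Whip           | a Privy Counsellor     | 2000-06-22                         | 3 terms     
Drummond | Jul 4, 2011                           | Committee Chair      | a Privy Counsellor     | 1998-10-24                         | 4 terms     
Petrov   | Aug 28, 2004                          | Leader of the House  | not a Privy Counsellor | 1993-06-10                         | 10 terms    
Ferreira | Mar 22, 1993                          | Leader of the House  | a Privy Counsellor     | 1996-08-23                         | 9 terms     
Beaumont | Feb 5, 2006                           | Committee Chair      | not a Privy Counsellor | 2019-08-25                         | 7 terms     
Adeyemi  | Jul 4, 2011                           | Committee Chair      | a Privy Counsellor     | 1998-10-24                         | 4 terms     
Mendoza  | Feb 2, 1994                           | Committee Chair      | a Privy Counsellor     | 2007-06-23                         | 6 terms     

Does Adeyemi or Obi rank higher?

By terms served (higher first): Petrov (10 terms); then Ferreira (9 terms); then Beaumont and Obi (both 7 terms); then Mendoza (6 terms); then Adeyemi and Drummond (both 4 terms); then Kowalski (3 terms).
Beaumont and Obi both have date first returned to the chamber 2019-08-25, so the next rule applies.
Beaumont and Obi are each Committee Chair, so the next rule applies.
Beaumont and Obi both have date of appointment to current office Feb 5, 2006, so the next rule applies.
Among Beaumont and Obi, alphabetically by surname: Beaumont before Obi.
Adeyemi and Drummond both have date first returned to the chamber 1998-10-24, so the next rule applies.
Adeyemi and Drummond are each Committee Chair, so the next rule applies.
Adeyemi and Drummond both have date of appointment to current office Jul 4, 2011, so the next rule applies.
Among Adeyemi and Drummond, alphabetically by surname: Adeyemi before Drummond.
So Obi takes precedence.

Obi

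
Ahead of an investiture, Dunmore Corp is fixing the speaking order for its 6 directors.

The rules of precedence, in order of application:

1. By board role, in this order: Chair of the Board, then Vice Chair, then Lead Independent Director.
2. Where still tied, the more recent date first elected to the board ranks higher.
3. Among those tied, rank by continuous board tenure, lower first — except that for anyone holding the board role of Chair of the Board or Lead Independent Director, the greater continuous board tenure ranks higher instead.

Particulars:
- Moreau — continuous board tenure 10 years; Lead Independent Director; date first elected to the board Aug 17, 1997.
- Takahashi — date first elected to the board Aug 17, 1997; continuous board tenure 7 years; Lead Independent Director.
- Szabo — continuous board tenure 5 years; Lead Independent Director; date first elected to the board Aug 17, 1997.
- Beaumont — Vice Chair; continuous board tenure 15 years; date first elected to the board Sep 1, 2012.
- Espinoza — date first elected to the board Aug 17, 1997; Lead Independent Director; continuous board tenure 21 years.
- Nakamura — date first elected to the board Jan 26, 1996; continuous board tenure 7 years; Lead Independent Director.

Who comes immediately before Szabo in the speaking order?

Takahashi

By board role: Beaumont (Vice Chair); then Espinoza, Moreau, Takahashi, Szabo and Nakamura (Lead Independent Director).
Among Espinoza, Moreau, Takahashi, Szabo and Nakamura, by date first elected to the board (later first): Espinoza, Moreau, Takahashi and Szabo (Aug 17, 1997) before Nakamura (Jan 26, 1996).
Among Espinoza, Moreau, Takahashi and Szabo, by continuous board tenure (higher first) (reversed rule for this group): Espinoza (21 years) before Moreau (10 years) before Takahashi (7 years) before Szabo (5 years).
Order: Beaumont, Espinoza, Moreau, Takahashi, Szabo, Nakamura.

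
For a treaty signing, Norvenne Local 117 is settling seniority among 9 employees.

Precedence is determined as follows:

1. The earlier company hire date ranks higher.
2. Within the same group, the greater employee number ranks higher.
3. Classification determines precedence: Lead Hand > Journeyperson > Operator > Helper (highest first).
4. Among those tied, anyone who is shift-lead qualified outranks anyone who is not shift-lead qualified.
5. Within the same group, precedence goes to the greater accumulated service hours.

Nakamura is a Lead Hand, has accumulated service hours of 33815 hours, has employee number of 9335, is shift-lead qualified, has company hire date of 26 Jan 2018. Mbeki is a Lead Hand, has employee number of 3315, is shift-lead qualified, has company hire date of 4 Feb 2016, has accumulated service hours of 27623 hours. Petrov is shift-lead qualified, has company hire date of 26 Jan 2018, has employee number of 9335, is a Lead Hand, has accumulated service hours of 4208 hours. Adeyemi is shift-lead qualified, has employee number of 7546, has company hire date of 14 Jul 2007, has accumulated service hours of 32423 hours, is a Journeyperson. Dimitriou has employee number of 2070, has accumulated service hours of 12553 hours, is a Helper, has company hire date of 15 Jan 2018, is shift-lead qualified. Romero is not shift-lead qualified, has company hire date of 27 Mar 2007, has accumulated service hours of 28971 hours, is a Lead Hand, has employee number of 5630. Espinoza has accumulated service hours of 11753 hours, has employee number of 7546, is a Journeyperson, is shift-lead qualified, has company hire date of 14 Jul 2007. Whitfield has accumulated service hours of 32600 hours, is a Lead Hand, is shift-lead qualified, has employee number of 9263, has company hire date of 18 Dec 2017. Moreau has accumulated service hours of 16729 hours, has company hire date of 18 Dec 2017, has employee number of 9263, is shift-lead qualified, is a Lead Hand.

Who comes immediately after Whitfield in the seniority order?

By company hire date (earlier first): Romero (27 Mar 2007); then Adeyemi and Espinoza (both 14 Jul 2007); then Mbeki (4 Feb 2016); then Whitfield and Moreau (both 18 Dec 2017); then Dimitriou (15 Jan 2018); then Nakamura and Petrov (both 26 Jan 2018).
Adeyemi and Espinoza both have employee number 7546, so the next rule applies.
Adeyemi and Espinoza are each Journeyperson, so the next rule applies.
Adeyemi and Espinoza are each shift-lead qualified, so the next rule applies.
Among Adeyemi and Espinoza, by accumulated service hours (higher first): Adeyemi (32423 hours) before Espinoza (11753 hours).
Whitfield and Moreau both have employee number 9263, so the next rule applies.
Whitfield and Moreau are each Lead Hand, so the next rule applies.
Whitfield and Moreau are each shift-lead qualified, so the next rule applies.
Among Whitfield and Moreau, by accumulated service hours (higher first): Whitfield (32600 hours) before Moreau (16729 hours).
Nakamura and Petrov both have employee number 9335, so the next rule applies.
Nakamura and Petrov are each Lead Hand, so the next rule applies.
Nakamura and Petrov are each shift-lead qualified, so the next rule applies.
Among Nakamura and Petrov, by accumulated service hours (higher first): Nakamura (33815 hours) before Petrov (4208 hours).
Order: Romero, Adeyemi, Espinoza, Mbeki, Whitfield, Moreau, Dimitriou, Nakamura, Petrov.

Moreau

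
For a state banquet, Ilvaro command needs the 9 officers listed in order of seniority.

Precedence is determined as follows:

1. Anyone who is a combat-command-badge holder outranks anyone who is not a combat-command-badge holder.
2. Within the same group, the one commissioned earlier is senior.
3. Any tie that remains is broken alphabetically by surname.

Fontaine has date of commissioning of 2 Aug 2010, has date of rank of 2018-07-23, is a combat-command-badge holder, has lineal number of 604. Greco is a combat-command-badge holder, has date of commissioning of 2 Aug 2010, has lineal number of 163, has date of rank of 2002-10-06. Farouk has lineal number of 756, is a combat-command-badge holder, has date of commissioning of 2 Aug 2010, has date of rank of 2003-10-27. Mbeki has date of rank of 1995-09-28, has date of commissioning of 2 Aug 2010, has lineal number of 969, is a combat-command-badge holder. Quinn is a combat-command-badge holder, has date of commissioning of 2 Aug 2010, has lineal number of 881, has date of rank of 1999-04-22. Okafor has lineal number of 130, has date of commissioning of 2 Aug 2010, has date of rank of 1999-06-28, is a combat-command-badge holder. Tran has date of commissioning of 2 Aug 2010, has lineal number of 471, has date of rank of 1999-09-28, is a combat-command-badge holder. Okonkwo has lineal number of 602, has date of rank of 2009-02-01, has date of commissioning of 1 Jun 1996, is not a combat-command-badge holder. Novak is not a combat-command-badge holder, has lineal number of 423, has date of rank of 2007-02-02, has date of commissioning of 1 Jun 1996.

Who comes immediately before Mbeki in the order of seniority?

Greco

By the first rule: Farouk, Fontaine, Greco, Mbeki, Okafor, Quinn and Tran (each a combat-command-badge holder); then Novak and Okonkwo (both not a combat-command-badge holder).
Farouk, Fontaine, Greco, Mbeki, Okafor, Quinn and Tran all have date of commissioning 2 Aug 2010, so the next rule applies.
Among Farouk, Fontaine, Greco, Mbeki, Okafor, Quinn and Tran, alphabetically by surname: Farouk before Fontaine before Greco before Mbeki before Okafor before Quinn before Tran.
Novak and Okonkwo both have date of commissioning 1 Jun 1996, so the next rule applies.
Among Novak and Okonkwo, alphabetically by surname: Novak before Okonkwo.
Order: Farouk, Fontaine, Greco, Mbeki, Okafor, Quinn, Tran, Novak, Okonkwo.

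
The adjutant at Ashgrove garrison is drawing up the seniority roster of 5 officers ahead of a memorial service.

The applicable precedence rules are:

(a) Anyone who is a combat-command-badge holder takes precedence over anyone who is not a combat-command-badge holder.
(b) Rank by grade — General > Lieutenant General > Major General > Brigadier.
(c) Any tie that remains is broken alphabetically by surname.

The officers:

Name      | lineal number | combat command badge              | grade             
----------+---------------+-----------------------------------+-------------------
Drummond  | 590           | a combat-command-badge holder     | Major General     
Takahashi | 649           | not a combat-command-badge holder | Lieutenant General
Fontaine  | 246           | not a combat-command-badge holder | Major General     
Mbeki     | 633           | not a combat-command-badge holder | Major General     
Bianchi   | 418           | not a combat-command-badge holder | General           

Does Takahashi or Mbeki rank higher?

By the first rule: Drummond (a combat-command-badge holder); then Bianchi, Takahashi, Fontaine and Mbeki (each not a combat-command-badge holder).
Among Bianchi, Takahashi, Fontaine and Mbeki, by grade: Bianchi (General) before Takahashi (Lieutenant General) before Fontaine and Mbeki (Major General).
Among Fontaine and Mbeki, alphabetically by surname: Fontaine before Mbeki.
So Takahashi takes precedence.

Takahashi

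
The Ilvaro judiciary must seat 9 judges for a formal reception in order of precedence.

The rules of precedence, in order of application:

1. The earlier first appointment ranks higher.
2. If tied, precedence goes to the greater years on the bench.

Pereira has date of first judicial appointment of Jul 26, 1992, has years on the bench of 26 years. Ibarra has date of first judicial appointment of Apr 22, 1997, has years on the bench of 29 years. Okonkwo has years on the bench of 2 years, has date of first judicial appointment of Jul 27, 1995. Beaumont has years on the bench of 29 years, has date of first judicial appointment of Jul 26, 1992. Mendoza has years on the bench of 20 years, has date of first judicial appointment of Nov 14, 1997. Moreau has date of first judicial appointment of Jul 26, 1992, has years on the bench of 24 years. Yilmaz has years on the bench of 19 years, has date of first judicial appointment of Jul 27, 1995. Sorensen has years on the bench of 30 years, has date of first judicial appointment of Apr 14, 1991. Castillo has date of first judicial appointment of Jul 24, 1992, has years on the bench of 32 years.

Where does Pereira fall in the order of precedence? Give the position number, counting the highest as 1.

By date of first judicial appointment (earlier first): Sorensen (Apr 14, 1991); then Castillo (Jul 24, 1992); then Beaumont, Pereira and Moreau (each Jul 26, 1992); then Yilmaz and Okonkwo (both Jul 27, 1995); then Ibarra (Apr 22, 1997); then Mendoza (Nov 14, 1997).
Among Beaumont, Pereira and Moreau, by years on the bench (higher first): Beaumont (29 years) before Pereira (26 years) before Moreau (24 years).
Among Yilmaz and Okonkwo, by years on the bench (higher first): Yilmaz (19 years) before Okonkwo (2 years).
Order: Sorensen, Castillo, Beaumont, Pereira, Moreau, Yilmaz, Okonkwo, Ibarra, Mendoza. So position 4.

4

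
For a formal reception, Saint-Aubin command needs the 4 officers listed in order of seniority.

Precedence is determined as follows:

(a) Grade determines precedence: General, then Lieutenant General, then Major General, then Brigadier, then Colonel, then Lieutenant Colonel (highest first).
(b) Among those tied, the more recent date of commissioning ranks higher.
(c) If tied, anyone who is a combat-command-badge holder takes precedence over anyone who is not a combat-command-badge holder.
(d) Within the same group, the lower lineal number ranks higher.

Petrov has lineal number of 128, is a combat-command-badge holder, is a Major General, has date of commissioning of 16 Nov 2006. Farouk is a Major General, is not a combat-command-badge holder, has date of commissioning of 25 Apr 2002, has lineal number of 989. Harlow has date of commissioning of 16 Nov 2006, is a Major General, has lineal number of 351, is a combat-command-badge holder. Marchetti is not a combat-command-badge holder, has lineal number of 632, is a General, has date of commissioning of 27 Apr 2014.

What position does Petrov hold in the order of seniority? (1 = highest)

By grade: Marchetti (General); then Petrov, Harlow and Farouk (Major General).
Among Petrov, Harlow and Farouk, by date of commissioning (later first): Petrov and Harlow (16 Nov 2006) before Farouk (25 Apr 2002).
Petrov and Harlow are each a combat-command-badge holder, so the next rule applies.
Among Petrov and Harlow, by lineal number (lower first): Petrov (128) before Harlow (351).
Order: Marchetti, Petrov, Harlow, Farouk. So position 2.

2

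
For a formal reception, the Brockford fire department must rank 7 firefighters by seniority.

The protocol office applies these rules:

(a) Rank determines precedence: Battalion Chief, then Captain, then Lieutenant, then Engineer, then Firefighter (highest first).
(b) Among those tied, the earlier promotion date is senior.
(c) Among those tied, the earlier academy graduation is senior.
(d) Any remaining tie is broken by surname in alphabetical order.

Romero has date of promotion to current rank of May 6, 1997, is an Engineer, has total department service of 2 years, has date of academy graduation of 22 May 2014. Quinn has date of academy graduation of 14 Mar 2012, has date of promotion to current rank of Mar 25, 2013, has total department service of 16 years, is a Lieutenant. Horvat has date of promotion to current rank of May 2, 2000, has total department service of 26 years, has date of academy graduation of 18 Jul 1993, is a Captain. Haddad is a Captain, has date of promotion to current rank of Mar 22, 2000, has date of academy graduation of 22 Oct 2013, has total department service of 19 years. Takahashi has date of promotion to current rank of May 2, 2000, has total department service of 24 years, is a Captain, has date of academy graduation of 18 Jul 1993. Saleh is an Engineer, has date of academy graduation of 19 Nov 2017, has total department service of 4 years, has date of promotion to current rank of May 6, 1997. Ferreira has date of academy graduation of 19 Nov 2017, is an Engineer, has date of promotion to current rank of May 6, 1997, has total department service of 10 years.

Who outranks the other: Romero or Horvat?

By rank: Haddad, Horvat and Takahashi (Captain); then Quinn (Lieutenant); then Romero, Ferreira and Saleh (Engineer).
Among Haddad, Horvat and Takahashi, by date of promotion to current rank (earlier first): Haddad (Mar 22, 2000) before Horvat and Takahashi (May 2, 2000).
Horvat and Takahashi both have date of academy graduation 18 Jul 1993, so the next rule applies.
Among Horvat and Takahashi, alphabetically by surname: Horvat before Takahashi.
Romero, Ferreira and Saleh all have date of promotion to current rank May 6, 1997, so the next rule applies.
Among Romero, Ferreira and Saleh, by date of academy graduation (earlier first): Romero (22 May 2014) before Ferreira and Saleh (19 Nov 2017).
Among Ferreira and Saleh, alphabetically by surname: Ferreira before Saleh.
So Horvat takes precedence.

Horvat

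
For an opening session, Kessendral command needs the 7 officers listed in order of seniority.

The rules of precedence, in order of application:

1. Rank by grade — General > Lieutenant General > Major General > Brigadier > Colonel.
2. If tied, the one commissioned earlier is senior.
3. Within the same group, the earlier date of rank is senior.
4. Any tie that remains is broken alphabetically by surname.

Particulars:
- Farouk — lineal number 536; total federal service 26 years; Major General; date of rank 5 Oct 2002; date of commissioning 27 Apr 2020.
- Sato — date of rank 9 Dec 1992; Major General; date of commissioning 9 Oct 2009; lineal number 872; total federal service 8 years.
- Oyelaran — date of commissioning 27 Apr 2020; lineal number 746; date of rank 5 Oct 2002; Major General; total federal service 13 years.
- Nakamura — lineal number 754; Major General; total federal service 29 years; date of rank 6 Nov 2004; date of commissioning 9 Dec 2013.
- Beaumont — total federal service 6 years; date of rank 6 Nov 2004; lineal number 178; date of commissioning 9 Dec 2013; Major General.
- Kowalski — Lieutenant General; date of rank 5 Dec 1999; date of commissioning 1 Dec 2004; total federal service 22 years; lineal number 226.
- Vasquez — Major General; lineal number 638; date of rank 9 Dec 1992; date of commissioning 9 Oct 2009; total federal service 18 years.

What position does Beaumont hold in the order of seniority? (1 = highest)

By grade: Kowalski (Lieutenant General); then Sato, Vasquez, Beaumont, Nakamura, Farouk and Oyelaran (Major General).
Among Sato, Vasquez, Beaumont, Nakamura, Farouk and Oyelaran, by date of commissioning (earlier first): Sato and Vasquez (9 Oct 2009) before Beaumont and Nakamura (9 Dec 2013) before Farouk and Oyelaran (27 Apr 2020).
Sato and Vasquez both have date of rank 9 Dec 1992, so the next rule applies.
Among Sato and Vasquez, alphabetically by surname: Sato before Vasquez.
Beaumont and Nakamura both have date of rank 6 Nov 2004, so the next rule applies.
Among Beaumont and Nakamura, alphabetically by surname: Beaumont before Nakamura.
Farouk and Oyelaran both have date of rank 5 Oct 2002, so the next rule applies.
Among Farouk and Oyelaran, alphabetically by surname: Farouk before Oyelaran.
Order: Kowalski, Sato, Vasquez, Beaumont, Nakamura, Farouk, Oyelaran. So position 4.

4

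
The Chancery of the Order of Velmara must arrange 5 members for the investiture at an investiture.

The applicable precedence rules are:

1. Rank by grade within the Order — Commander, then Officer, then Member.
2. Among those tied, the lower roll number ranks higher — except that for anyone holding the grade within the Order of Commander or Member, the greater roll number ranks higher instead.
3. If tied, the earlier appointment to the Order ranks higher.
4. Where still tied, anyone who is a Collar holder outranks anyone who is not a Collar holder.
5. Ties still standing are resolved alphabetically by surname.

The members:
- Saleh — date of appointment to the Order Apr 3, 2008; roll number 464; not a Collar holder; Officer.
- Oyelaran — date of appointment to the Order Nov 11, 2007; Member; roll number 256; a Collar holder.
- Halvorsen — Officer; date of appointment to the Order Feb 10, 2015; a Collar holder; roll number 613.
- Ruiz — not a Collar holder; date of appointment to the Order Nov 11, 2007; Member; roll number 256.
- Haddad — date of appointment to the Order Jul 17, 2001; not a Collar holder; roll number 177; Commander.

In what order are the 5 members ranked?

Haddad, Saleh, Halvorsen, Oyelaran, Ruiz

By grade within the Order: Haddad (Commander); then Saleh and Halvorsen (Officer); then Oyelaran and Ruiz (Member).
Among Saleh and Halvorsen, by roll number (lower first): Saleh (464) before Halvorsen (613).
Oyelaran and Ruiz both have roll number 256, so the next rule applies.
Oyelaran and Ruiz both have date of appointment to the Order Nov 11, 2007, so the next rule applies.
Among Oyelaran and Ruiz, a Collar holder before not a Collar holder: Oyelaran (a Collar holder) before Ruiz (not a Collar holder).
Full order: Haddad, Saleh, Halvorsen, Oyelaran, Ruiz.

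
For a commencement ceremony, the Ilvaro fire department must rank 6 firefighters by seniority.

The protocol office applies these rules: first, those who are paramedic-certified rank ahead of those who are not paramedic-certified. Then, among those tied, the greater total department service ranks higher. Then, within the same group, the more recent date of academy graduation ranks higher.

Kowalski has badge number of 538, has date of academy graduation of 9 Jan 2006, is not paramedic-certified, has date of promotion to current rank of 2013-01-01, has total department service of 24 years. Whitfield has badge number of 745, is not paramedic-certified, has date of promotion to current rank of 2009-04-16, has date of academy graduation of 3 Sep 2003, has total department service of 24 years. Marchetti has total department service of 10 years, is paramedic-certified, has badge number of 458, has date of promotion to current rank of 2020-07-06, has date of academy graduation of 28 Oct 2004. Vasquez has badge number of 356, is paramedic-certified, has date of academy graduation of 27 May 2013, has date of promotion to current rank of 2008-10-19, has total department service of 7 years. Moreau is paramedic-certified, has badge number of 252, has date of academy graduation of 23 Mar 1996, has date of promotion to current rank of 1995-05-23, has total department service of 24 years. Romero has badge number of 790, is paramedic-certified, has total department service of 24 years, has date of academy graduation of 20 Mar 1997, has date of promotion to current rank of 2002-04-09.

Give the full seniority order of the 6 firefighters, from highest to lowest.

Romero, Moreau, Marchetti, Vasquez, Kowalski, Whitfield

By the first rule: Romero, Moreau, Marchetti and Vasquez (each paramedic-certified); then Kowalski and Whitfield (both not paramedic-certified).
Among Romero, Moreau, Marchetti and Vasquez, by total department service (higher first): Romero and Moreau (24 years) before Marchetti (10 years) before Vasquez (7 years).
Among Romero and Moreau, by date of academy graduation (later first): Romero (20 Mar 1997) before Moreau (23 Mar 1996).
Kowalski and Whitfield both have total department service 24 years, so the next rule applies.
Among Kowalski and Whitfield, by date of academy graduation (later first): Kowalski (9 Jan 2006) before Whitfield (3 Sep 2003).
Full order: Romero, Moreau, Marchetti, Vasquez, Kowalski, Whitfield.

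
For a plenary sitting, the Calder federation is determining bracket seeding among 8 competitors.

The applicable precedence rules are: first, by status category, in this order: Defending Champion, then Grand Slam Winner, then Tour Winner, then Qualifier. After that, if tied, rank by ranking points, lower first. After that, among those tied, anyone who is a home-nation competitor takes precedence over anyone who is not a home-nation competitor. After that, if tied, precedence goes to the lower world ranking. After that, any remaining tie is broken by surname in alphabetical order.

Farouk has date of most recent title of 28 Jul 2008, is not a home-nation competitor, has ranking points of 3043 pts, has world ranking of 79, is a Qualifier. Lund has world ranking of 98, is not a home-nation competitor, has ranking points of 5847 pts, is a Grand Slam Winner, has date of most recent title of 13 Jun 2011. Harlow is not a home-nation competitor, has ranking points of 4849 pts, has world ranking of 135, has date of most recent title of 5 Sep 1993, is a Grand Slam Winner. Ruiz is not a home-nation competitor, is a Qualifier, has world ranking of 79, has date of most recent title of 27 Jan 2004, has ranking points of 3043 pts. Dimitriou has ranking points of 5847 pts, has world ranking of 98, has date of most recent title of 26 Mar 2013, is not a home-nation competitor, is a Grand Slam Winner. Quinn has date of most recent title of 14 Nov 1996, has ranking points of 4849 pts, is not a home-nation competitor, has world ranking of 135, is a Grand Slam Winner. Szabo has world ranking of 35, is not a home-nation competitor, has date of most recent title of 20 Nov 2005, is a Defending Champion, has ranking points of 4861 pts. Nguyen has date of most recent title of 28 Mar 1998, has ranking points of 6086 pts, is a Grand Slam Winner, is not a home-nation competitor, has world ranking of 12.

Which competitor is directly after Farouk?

By status category: Szabo (Defending Champion); then Harlow, Quinn, Dimitriou, Lund and Nguyen (Grand Slam Winner); then Farouk and Ruiz (Qualifier).
Among Harlow, Quinn, Dimitriou, Lund and Nguyen, by ranking points (lower first): Harlow and Quinn (4849 pts) before Dimitriou and Lund (5847 pts) before Nguyen (6086 pts).
Harlow and Quinn are each not a home-nation competitor, so the next rule applies.
Harlow and Quinn both have world ranking 135, so the next rule applies.
Among Harlow and Quinn, alphabetically by surname: Harlow before Quinn.
Dimitriou and Lund are each not a home-nation competitor, so the next rule applies.
Dimitriou and Lund both have world ranking 98, so the next rule applies.
Among Dimitriou and Lund, alphabetically by surname: Dimitriou before Lund.
Farouk and Ruiz both have ranking points 3043 pts, so the next rule applies.
Farouk and Ruiz are each not a home-nation competitor, so the next rule applies.
Farouk and Ruiz both have world ranking 79, so the next rule applies.
Among Farouk and Ruiz, alphabetically by surname: Farouk before Ruiz.
Order: Szabo, Harlow, Quinn, Dimitriou, Lund, Nguyen, Farouk, Ruiz.

Ruiz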